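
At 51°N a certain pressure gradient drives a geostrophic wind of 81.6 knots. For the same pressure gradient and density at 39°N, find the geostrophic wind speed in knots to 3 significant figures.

With the same pressure gradient and density, V_g ∝ 1/f ∝ 1/sin φ.
V₂ = V₁ · sin φ₁ / sin φ₂ = 81.6 × sin 51° / sin 39°
V₂ = 81.6 × 0.7771/0.6293 = 101 knots

101 knots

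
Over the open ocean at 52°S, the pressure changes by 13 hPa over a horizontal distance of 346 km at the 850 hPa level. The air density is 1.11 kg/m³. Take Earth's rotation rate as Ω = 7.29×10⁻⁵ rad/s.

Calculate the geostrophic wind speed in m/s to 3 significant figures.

29.5 m/s

Coriolis parameter at 52°S:
f = 2Ω sin φ = 2 × 7.29×10⁻⁵ × sin 52° = 1.15×10⁻⁴ s⁻¹
Pressure gradient: |∂P/∂n| = 1300 Pa / 346000 m = 3.76×10⁻³ Pa/m
Geostrophic balance (pressure-gradient force = Coriolis force):
V_g = (1/(fρ)) |∂P/∂n| = 3.76×10⁻³ / (1.15×10⁻⁴ × 1.11) = 29.5 m/s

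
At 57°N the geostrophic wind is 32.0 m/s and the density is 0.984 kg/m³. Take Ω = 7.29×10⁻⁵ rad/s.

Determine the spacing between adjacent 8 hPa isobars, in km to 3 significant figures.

Coriolis parameter at 57°N:
f = 2Ω sin φ = 2 × 7.29×10⁻⁵ × sin 57° = 1.22×10⁻⁴ s⁻¹
Geostrophic balance rearranged: |∂P/∂n| = f ρ V_g
|∂P/∂n| = 1.22×10⁻⁴ × 0.984 × 32.0 = 3.85×10⁻³ Pa/m
Isobar spacing: Δn = ΔP/|∂P/∂n| = 800 Pa / 3.85×10⁻³ Pa/m = 207776 m ≈ 208 km

208 km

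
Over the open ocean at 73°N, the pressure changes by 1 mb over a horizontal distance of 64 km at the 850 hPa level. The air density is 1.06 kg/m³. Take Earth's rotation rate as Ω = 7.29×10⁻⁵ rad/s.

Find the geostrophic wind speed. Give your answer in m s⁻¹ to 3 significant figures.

10.6 m s⁻¹

Coriolis parameter at 73°N:
f = 2Ω sin φ = 2 × 7.29×10⁻⁵ × sin 73° = 1.39×10⁻⁴ s⁻¹
Pressure gradient: |∂P/∂n| = 100 Pa / 64000 m = 1.56×10⁻³ Pa/m
Geostrophic balance (pressure-gradient force = Coriolis force):
V_g = (1/(fρ)) |∂P/∂n| = 1.56×10⁻³ / (1.39×10⁻⁴ × 1.06) = 10.6 m/s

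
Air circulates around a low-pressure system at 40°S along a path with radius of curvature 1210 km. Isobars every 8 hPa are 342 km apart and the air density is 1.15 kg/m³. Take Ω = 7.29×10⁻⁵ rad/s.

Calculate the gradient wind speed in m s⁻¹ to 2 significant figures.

Coriolis parameter at 40°S:
f = 2Ω sin φ = 2 × 7.29×10⁻⁵ × sin 40° = 9.37×10⁻⁵ s⁻¹
Pressure gradient: |∂P/∂n| = 800 Pa / 342000 m = 2.34×10⁻³ Pa/m
Geostrophic speed: V_g = |∂P/∂n|/(fρ) = 2.34×10⁻³/(9.37×10⁻⁵ × 1.15) = 21.7 m/s
Around a low, centrifugal force acts outward with Coriolis, so pressure-gradient force balances both:
(1/ρ)|∂P/∂n| = fV + V²/R  →  V² + fR·V − fR·V_g = 0
With fR = 9.37×10⁻⁵ × 1210×10³ m = 113 m/s:
V = [−fR + √((fR)² + 4 fR V_g)]/2 = [−113 + √(113² + 4×113×21.7)]/2 = 18.6 m/s
Subgeostrophic (V < V_g = 21.7 m/s), as expected around a low.

19 m s⁻¹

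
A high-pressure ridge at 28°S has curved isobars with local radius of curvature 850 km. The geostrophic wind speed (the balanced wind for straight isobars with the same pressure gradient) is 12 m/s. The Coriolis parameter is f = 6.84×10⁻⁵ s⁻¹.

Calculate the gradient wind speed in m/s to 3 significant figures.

16.9 m/s

Around a high, pressure-gradient force acts outward with centrifugal, so Coriolis balances both:
fV = (1/ρ)|∂P/∂n| + V²/R  →  V² − fR·V + fR·V_g = 0
With fR = 6.84×10⁻⁵ × 850×10³ m = 58.1 m/s:
V = [fR − √((fR)² − 4 fR V_g)]/2 = [58.1 − √(58.1² − 4×58.1×12)]/2 = 16.9 m/s
Supergeostrophic (V > V_g = 12 m/s), as expected around a high.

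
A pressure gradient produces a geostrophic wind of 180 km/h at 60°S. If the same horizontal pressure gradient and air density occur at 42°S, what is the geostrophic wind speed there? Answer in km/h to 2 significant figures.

230 km/h

With the same pressure gradient and density, V_g ∝ 1/f ∝ 1/sin φ.
V₂ = V₁ · sin φ₁ / sin φ₂ = 180 × sin 60° / sin 42°
V₂ = 180 × 0.8660/0.6691 = 230 km/h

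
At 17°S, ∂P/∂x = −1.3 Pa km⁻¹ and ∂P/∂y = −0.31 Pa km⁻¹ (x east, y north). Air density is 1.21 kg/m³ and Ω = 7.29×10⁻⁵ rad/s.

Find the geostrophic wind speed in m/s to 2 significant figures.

26 m/s

Coriolis parameter at 17°S:
f = 2Ω sin φ = 2 × 7.29×10⁻⁵ × sin 17° = 4.26×10⁻⁵ s⁻¹
In the Southern Hemisphere f is negative: f = −4.26×10⁻⁵ s⁻¹.
Component geostrophic relations (x east, y north):
u_g = −(1/(fρ)) ∂P/∂y,  v_g = (1/(fρ)) ∂P/∂x
u_g = −(−0.31×10⁻³)/(−4.26×10⁻⁵ × 1.21) = −6.01 m/s;  v_g = (−1.3×10⁻³)/(−4.26×10⁻⁵ × 1.21) = 25.2 m/s
|V_g| = √(u_g² + v_g²) = 25.9 m/s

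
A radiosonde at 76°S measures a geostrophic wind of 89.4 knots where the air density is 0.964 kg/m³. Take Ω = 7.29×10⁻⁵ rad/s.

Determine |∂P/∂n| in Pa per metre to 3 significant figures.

Coriolis parameter at 76°S:
f = 2Ω sin φ = 2 × 7.29×10⁻⁵ × sin 76° = 1.41×10⁻⁴ s⁻¹
Wind speed in SI: 89.4 knots = 46.0 m/s
Geostrophic balance rearranged: |∂P/∂n| = f ρ V_g
|∂P/∂n| = 1.41×10⁻⁴ × 0.964 × 46.0 = 6.27×10⁻³ Pa/m

6.27×10⁻³ Pa/m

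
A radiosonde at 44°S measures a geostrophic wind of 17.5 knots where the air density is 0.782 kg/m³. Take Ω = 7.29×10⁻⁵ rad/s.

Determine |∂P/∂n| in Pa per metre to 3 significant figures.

7.13×10⁻⁴ Pa/m

Coriolis parameter at 44°S:
f = 2Ω sin φ = 2 × 7.29×10⁻⁵ × sin 44° = 1.01×10⁻⁴ s⁻¹
Wind speed in SI: 17.5 knots = 9.00 m/s
Geostrophic balance rearranged: |∂P/∂n| = f ρ V_g
|∂P/∂n| = 1.01×10⁻⁴ × 0.782 × 9.00 = 7.13×10⁻⁴ Pa/m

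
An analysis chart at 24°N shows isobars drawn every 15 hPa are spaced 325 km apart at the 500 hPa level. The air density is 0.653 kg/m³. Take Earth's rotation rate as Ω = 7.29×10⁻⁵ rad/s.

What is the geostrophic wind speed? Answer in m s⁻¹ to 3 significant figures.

Coriolis parameter at 24°N:
f = 2Ω sin φ = 2 × 7.29×10⁻⁵ × sin 24° = 5.93×10⁻⁵ s⁻¹
Pressure gradient: |∂P/∂n| = 1500 Pa / 325000 m = 4.62×10⁻³ Pa/m
Geostrophic balance (pressure-gradient force = Coriolis force):
V_g = (1/(fρ)) |∂P/∂n| = 4.62×10⁻³ / (5.93×10⁻⁵ × 0.653) = 119 m/s

119 m s⁻¹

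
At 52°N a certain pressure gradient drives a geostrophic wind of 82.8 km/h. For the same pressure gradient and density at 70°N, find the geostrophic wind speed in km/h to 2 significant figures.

69 km/h

With the same pressure gradient and density, V_g ∝ 1/f ∝ 1/sin φ.
V₂ = V₁ · sin φ₁ / sin φ₂ = 82.8 × sin 52° / sin 70°
V₂ = 82.8 × 0.7880/0.9397 = 69 km/h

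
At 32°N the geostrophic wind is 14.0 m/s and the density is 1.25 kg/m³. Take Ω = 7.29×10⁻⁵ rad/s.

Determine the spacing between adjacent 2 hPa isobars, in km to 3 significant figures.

Coriolis parameter at 32°N:
f = 2Ω sin φ = 2 × 7.29×10⁻⁵ × sin 32° = 7.73×10⁻⁵ s⁻¹
Geostrophic balance rearranged: |∂P/∂n| = f ρ V_g
|∂P/∂n| = 7.73×10⁻⁵ × 1.25 × 14.0 = 1.35×10⁻³ Pa/m
Isobar spacing: Δn = ΔP/|∂P/∂n| = 200 Pa / 1.35×10⁻³ Pa/m = 147919 m ≈ 148 km

148 km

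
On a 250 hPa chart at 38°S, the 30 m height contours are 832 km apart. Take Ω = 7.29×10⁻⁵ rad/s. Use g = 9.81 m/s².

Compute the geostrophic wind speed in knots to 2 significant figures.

Coriolis parameter at 38°S:
f = 2Ω sin φ = 2 × 7.29×10⁻⁵ × sin 38° = 8.98×10⁻⁵ s⁻¹
Height gradient: |∂Z/∂n| = 30 m / 832000 m = 3.61×10⁻⁵
On a pressure surface, geostrophic balance gives V_g = (g/f)|∂Z/∂n|:
V_g = 9.81 × 3.61×10⁻⁵ / 8.98×10⁻⁵ = 3.94 m/s
Converting: 3.94 m/s × 1.944 = 7.7 knots

7.7 knots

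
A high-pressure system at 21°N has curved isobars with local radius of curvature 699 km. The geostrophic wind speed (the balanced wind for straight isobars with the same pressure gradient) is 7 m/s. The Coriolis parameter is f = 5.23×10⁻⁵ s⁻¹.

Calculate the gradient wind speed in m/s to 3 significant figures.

9.44 m/s

Around a high, pressure-gradient force acts outward with centrifugal, so Coriolis balances both:
fV = (1/ρ)|∂P/∂n| + V²/R  →  V² − fR·V + fR·V_g = 0
With fR = 5.23×10⁻⁵ × 699×10³ m = 36.6 m/s:
V = [fR − √((fR)² − 4 fR V_g)]/2 = [36.6 − √(36.6² − 4×36.6×7)]/2 = 9.44 m/s
Supergeostrophic (V > V_g = 7 m/s), as expected around a high.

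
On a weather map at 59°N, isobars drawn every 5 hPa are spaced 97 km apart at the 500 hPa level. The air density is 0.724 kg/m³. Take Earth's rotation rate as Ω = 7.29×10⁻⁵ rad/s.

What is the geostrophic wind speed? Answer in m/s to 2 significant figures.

57 m/s

Coriolis parameter at 59°N:
f = 2Ω sin φ = 2 × 7.29×10⁻⁵ × sin 59° = 1.25×10⁻⁴ s⁻¹
Pressure gradient: |∂P/∂n| = 500 Pa / 97000 m = 5.15×10⁻³ Pa/m
Geostrophic balance (pressure-gradient force = Coriolis force):
V_g = (1/(fρ)) |∂P/∂n| = 5.15×10⁻³ / (1.25×10⁻⁴ × 0.724) = 57.0 m/s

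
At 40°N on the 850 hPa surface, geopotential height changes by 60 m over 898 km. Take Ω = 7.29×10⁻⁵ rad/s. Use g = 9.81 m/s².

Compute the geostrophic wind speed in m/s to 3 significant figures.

Coriolis parameter at 40°N:
f = 2Ω sin φ = 2 × 7.29×10⁻⁵ × sin 40° = 9.37×10⁻⁵ s⁻¹
Height gradient: |∂Z/∂n| = 60 m / 898000 m = 6.68×10⁻⁵
On a pressure surface, geostrophic balance gives V_g = (g/f)|∂Z/∂n|:
V_g = 9.81 × 6.68×10⁻⁵ / 9.37×10⁻⁵ = 6.99 m/s

6.99 m/s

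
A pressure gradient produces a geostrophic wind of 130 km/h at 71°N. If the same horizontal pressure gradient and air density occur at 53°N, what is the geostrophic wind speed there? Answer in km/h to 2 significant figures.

With the same pressure gradient and density, V_g ∝ 1/f ∝ 1/sin φ.
V₂ = V₁ · sin φ₁ / sin φ₂ = 130 × sin 71° / sin 53°
V₂ = 130 × 0.9455/0.7986 = 150 km/h

150 km/h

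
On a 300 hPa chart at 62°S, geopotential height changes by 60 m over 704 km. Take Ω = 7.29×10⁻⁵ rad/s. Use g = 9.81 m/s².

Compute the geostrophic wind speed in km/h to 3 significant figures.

Coriolis parameter at 62°S:
f = 2Ω sin φ = 2 × 7.29×10⁻⁵ × sin 62° = 1.29×10⁻⁴ s⁻¹
Height gradient: |∂Z/∂n| = 60 m / 704000 m = 8.52×10⁻⁵
On a pressure surface, geostrophic balance gives V_g = (g/f)|∂Z/∂n|:
V_g = 9.81 × 8.52×10⁻⁵ / 1.29×10⁻⁴ = 6.49 m/s
Converting: 6.49 m/s × 3.6 = 23.4 km/h

23.4 km/h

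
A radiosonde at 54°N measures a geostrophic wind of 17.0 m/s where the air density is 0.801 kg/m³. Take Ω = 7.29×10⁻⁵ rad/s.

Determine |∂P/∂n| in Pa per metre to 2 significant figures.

Coriolis parameter at 54°N:
f = 2Ω sin φ = 2 × 7.29×10⁻⁵ × sin 54° = 1.18×10⁻⁴ s⁻¹
Geostrophic balance rearranged: |∂P/∂n| = f ρ V_g
|∂P/∂n| = 1.18×10⁻⁴ × 0.801 × 17.0 = 1.61×10⁻³ Pa/m

1.6×10⁻³ Pa/m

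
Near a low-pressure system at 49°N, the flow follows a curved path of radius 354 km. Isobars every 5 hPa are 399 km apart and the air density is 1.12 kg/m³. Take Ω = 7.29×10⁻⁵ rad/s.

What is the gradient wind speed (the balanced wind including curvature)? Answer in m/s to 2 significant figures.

8.4 m/s

Coriolis parameter at 49°N:
f = 2Ω sin φ = 2 × 7.29×10⁻⁵ × sin 49° = 1.10×10⁻⁴ s⁻¹
Pressure gradient: |∂P/∂n| = 500 Pa / 399000 m = 1.25×10⁻³ Pa/m
Geostrophic speed: V_g = |∂P/∂n|/(fρ) = 1.25×10⁻³/(1.10×10⁻⁴ × 1.12) = 10.2 m/s
Around a low, centrifugal force acts outward with Coriolis, so pressure-gradient force balances both:
(1/ρ)|∂P/∂n| = fV + V²/R  →  V² + fR·V − fR·V_g = 0
With fR = 1.10×10⁻⁴ × 354×10³ m = 39.0 m/s:
V = [−fR + √((fR)² + 4 fR V_g)]/2 = [−39.0 + √(39.0² + 4×39.0×10.2)]/2 = 8.37 m/s
Subgeostrophic (V < V_g = 10.2 m/s), as expected around a low.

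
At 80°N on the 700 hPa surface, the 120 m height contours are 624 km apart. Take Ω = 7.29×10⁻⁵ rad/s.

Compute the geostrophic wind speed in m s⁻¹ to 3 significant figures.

13.1 m s⁻¹

Coriolis parameter at 80°N:
f = 2Ω sin φ = 2 × 7.29×10⁻⁵ × sin 80° = 1.44×10⁻⁴ s⁻¹
Height gradient: |∂Z/∂n| = 120 m / 624000 m = 1.92×10⁻⁴
On a pressure surface, geostrophic balance gives V_g = (g/f)|∂Z/∂n|:
V_g = 9.81 × 1.92×10⁻⁴ / 1.44×10⁻⁴ = 13.1 m/s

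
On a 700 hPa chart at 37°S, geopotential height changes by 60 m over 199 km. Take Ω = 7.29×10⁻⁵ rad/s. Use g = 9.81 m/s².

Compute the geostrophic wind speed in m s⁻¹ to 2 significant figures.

34 m s⁻¹

Coriolis parameter at 37°S:
f = 2Ω sin φ = 2 × 7.29×10⁻⁵ × sin 37° = 8.77×10⁻⁵ s⁻¹
Height gradient: |∂Z/∂n| = 60 m / 199000 m = 3.02×10⁻⁴
On a pressure surface, geostrophic balance gives V_g = (g/f)|∂Z/∂n|:
V_g = 9.81 × 3.02×10⁻⁴ / 8.77×10⁻⁵ = 33.7 m/s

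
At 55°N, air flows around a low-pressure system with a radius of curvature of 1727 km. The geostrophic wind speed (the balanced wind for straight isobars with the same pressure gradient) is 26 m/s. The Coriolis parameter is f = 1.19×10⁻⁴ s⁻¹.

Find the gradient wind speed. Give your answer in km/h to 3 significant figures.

84.1 km/h

Around a low, centrifugal force acts outward with Coriolis, so pressure-gradient force balances both:
(1/ρ)|∂P/∂n| = fV + V²/R  →  V² + fR·V − fR·V_g = 0
With fR = 1.19×10⁻⁴ × 1727×10³ m = 206 m/s:
V = [−fR + √((fR)² + 4 fR V_g)]/2 = [−206 + √(206² + 4×206×26)]/2 = 23.3 m/s
Subgeostrophic (V < V_g = 26 m/s), as expected around a low.
Converting: 23.3 m/s × 3.6 = 84.1 km/h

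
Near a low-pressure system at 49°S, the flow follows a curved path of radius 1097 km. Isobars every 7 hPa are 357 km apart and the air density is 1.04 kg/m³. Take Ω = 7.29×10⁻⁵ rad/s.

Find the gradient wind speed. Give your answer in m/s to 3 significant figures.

Coriolis parameter at 49°S:
f = 2Ω sin φ = 2 × 7.29×10⁻⁵ × sin 49° = 1.10×10⁻⁴ s⁻¹
Pressure gradient: |∂P/∂n| = 700 Pa / 357000 m = 1.96×10⁻³ Pa/m
Geostrophic speed: V_g = |∂P/∂n|/(fρ) = 1.96×10⁻³/(1.10×10⁻⁴ × 1.04) = 17.1 m/s
Around a low, centrifugal force acts outward with Coriolis, so pressure-gradient force balances both:
(1/ρ)|∂P/∂n| = fV + V²/R  →  V² + fR·V − fR·V_g = 0
With fR = 1.10×10⁻⁴ × 1097×10³ m = 121 m/s:
V = [−fR + √((fR)² + 4 fR V_g)]/2 = [−121 + √(121² + 4×121×17.1)]/2 = 15.2 m/s
Subgeostrophic (V < V_g = 17.1 m/s), as expected around a low.

15.2 m/s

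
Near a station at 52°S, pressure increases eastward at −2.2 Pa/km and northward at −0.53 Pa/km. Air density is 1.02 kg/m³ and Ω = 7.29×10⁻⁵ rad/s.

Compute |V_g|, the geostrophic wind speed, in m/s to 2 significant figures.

19 m/s

Coriolis parameter at 52°S:
f = 2Ω sin φ = 2 × 7.29×10⁻⁵ × sin 52° = 1.15×10⁻⁴ s⁻¹
In the Southern Hemisphere f is negative: f = −1.15×10⁻⁴ s⁻¹.
Component geostrophic relations (x east, y north):
u_g = −(1/(fρ)) ∂P/∂y,  v_g = (1/(fρ)) ∂P/∂x
u_g = −(−0.53×10⁻³)/(−1.15×10⁻⁴ × 1.02) = −4.52 m/s;  v_g = (−2.2×10⁻³)/(−1.15×10⁻⁴ × 1.02) = 18.8 m/s
|V_g| = √(u_g² + v_g²) = 19.3 m/s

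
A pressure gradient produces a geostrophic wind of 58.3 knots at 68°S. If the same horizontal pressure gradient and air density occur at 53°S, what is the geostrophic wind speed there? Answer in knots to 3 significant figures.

With the same pressure gradient and density, V_g ∝ 1/f ∝ 1/sin φ.
V₂ = V₁ · sin φ₁ / sin φ₂ = 58.3 × sin 68° / sin 53°
V₂ = 58.3 × 0.9272/0.7986 = 67.7 knots

67.7 knots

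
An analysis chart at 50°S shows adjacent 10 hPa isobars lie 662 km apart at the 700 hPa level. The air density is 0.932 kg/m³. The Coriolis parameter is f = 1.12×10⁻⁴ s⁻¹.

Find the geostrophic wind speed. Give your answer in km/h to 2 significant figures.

Pressure gradient: |∂P/∂n| = 1000 Pa / 662000 m = 1.51×10⁻³ Pa/m
Geostrophic balance (pressure-gradient force = Coriolis force):
V_g = (1/(fρ)) |∂P/∂n| = 1.51×10⁻³ / (1.12×10⁻⁴ × 0.932) = 14.5 m/s
Converting: 14.5 m/s × 3.6 = 52 km/h

52 km/h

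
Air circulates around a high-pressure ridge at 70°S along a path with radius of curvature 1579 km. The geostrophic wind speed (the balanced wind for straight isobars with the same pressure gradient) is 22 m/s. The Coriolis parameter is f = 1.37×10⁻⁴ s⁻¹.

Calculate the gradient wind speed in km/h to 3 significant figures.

89.5 km/h

Around a high, pressure-gradient force acts outward with centrifugal, so Coriolis balances both:
fV = (1/ρ)|∂P/∂n| + V²/R  →  V² − fR·V + fR·V_g = 0
With fR = 1.37×10⁻⁴ × 1579×10³ m = 216 m/s:
V = [fR − √((fR)² − 4 fR V_g)]/2 = [216 − √(216² − 4×216×22)]/2 = 24.9 m/s
Supergeostrophic (V > V_g = 22 m/s), as expected around a high.
Converting: 24.9 m/s × 3.6 = 89.5 km/h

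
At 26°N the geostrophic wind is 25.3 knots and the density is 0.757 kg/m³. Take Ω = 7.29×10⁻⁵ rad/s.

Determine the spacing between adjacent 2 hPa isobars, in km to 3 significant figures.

Coriolis parameter at 26°N:
f = 2Ω sin φ = 2 × 7.29×10⁻⁵ × sin 26° = 6.39×10⁻⁵ s⁻¹
Wind speed in SI: 25.3 knots = 13.0 m/s
Geostrophic balance rearranged: |∂P/∂n| = f ρ V_g
|∂P/∂n| = 6.39×10⁻⁵ × 0.757 × 13.0 = 6.30×10⁻⁴ Pa/m
Isobar spacing: Δn = ΔP/|∂P/∂n| = 200 Pa / 6.30×10⁻⁴ Pa/m = 317597 m ≈ 318 km

318 km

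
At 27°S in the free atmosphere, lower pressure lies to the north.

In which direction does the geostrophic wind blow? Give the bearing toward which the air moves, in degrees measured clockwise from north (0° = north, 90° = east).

270°

The pressure-gradient force points toward the north (bearing 000°).
Geostrophic balance: in the Southern Hemisphere the Coriolis force deflects motion to the left, so the geostrophic wind blows 90° to the left of the pressure-gradient force (low pressure on the right).
Rotating 000° by 90° counterclockwise gives 270° — the wind blows toward the west.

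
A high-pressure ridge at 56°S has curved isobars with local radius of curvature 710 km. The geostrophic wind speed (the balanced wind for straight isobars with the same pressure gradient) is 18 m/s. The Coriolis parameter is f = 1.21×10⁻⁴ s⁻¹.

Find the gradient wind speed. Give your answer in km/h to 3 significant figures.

92.4 km/h

Around a high, pressure-gradient force acts outward with centrifugal, so Coriolis balances both:
fV = (1/ρ)|∂P/∂n| + V²/R  →  V² − fR·V + fR·V_g = 0
With fR = 1.21×10⁻⁴ × 710×10³ m = 85.9 m/s:
V = [fR − √((fR)² − 4 fR V_g)]/2 = [85.9 − √(85.9² − 4×85.9×18)]/2 = 25.7 m/s
Supergeostrophic (V > V_g = 18 m/s), as expected around a high.
Converting: 25.7 m/s × 3.6 = 92.4 km/h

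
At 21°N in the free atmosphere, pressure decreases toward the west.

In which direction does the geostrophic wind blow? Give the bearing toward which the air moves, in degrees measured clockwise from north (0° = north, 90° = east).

The pressure-gradient force points toward the west (bearing 270°).
Geostrophic balance: in the Northern Hemisphere the Coriolis force deflects motion to the right, so the geostrophic wind blows 90° to the right of the pressure-gradient force (low pressure on the left).
Rotating 270° by 90° clockwise gives 000° — the wind blows toward the north.

000°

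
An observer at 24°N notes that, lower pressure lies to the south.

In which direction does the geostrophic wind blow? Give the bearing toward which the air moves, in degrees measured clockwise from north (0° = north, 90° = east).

The pressure-gradient force points toward the south (bearing 180°).
Geostrophic balance: in the Northern Hemisphere the Coriolis force deflects motion to the right, so the geostrophic wind blows 90° to the right of the pressure-gradient force (low pressure on the left).
Rotating 180° by 90° clockwise gives 270° — the wind blows toward the west.

270°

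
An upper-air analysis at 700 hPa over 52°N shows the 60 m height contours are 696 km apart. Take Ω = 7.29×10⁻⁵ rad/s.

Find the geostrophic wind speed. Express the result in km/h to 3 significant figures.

26.5 km/h

Coriolis parameter at 52°N:
f = 2Ω sin φ = 2 × 7.29×10⁻⁵ × sin 52° = 1.15×10⁻⁴ s⁻¹
Height gradient: |∂Z/∂n| = 60 m / 696000 m = 8.62×10⁻⁵
On a pressure surface, geostrophic balance gives V_g = (g/f)|∂Z/∂n|:
V_g = 9.81 × 8.62×10⁻⁵ / 1.15×10⁻⁴ = 7.36 m/s
Converting: 7.36 m/s × 3.6 = 26.5 km/h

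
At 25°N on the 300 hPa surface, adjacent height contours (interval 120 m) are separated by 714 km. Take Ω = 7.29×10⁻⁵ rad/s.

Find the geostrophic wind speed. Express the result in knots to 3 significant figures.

Coriolis parameter at 25°N:
f = 2Ω sin φ = 2 × 7.29×10⁻⁵ × sin 25° = 6.16×10⁻⁵ s⁻¹
Height gradient: |∂Z/∂n| = 120 m / 714000 m = 1.68×10⁻⁴
On a pressure surface, geostrophic balance gives V_g = (g/f)|∂Z/∂n|:
V_g = 9.81 × 1.68×10⁻⁴ / 6.16×10⁻⁵ = 26.8 m/s
Converting: 26.8 m/s × 1.944 = 52.0 knots

52.0 knots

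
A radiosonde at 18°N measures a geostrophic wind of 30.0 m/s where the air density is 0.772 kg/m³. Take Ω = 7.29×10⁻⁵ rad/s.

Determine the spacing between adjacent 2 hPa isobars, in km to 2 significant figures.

190 km

Coriolis parameter at 18°N:
f = 2Ω sin φ = 2 × 7.29×10⁻⁵ × sin 18° = 4.51×10⁻⁵ s⁻¹
Geostrophic balance rearranged: |∂P/∂n| = f ρ V_g
|∂P/∂n| = 4.51×10⁻⁵ × 0.772 × 30.0 = 1.04×10⁻³ Pa/m
Isobar spacing: Δn = ΔP/|∂P/∂n| = 200 Pa / 1.04×10⁻³ Pa/m = 191669 m ≈ 190 km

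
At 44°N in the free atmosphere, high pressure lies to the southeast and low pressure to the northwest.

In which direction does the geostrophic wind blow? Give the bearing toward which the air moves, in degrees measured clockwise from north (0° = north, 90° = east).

045°

The pressure-gradient force points toward the northwest (bearing 315°).
Geostrophic balance: in the Northern Hemisphere the Coriolis force deflects motion to the right, so the geostrophic wind blows 90° to the right of the pressure-gradient force (low pressure on the left).
Rotating 315° by 90° clockwise gives 045° — the wind blows toward the northeast.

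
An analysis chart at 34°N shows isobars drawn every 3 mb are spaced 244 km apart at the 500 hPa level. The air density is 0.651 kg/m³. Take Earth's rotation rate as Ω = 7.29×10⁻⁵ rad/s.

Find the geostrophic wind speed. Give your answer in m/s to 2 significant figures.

23 m/s

Coriolis parameter at 34°N:
f = 2Ω sin φ = 2 × 7.29×10⁻⁵ × sin 34° = 8.15×10⁻⁵ s⁻¹
Pressure gradient: |∂P/∂n| = 300 Pa / 244000 m = 1.23×10⁻³ Pa/m
Geostrophic balance (pressure-gradient force = Coriolis force):
V_g = (1/(fρ)) |∂P/∂n| = 1.23×10⁻³ / (8.15×10⁻⁵ × 0.651) = 23.2 m/s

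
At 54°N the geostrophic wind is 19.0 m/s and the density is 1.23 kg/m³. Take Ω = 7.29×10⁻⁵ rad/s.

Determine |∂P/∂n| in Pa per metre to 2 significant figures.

Coriolis parameter at 54°N:
f = 2Ω sin φ = 2 × 7.29×10⁻⁵ × sin 54° = 1.18×10⁻⁴ s⁻¹
Geostrophic balance rearranged: |∂P/∂n| = f ρ V_g
|∂P/∂n| = 1.18×10⁻⁴ × 1.23 × 19.0 = 2.76×10⁻³ Pa/m

2.8×10⁻³ Pa/m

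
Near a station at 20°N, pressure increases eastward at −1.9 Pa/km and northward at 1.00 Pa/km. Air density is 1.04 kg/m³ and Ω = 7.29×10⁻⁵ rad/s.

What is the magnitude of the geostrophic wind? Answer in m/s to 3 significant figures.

41.4 m/s

Coriolis parameter at 20°N:
f = 2Ω sin φ = 2 × 7.29×10⁻⁵ × sin 20° = 4.99×10⁻⁵ s⁻¹
Component geostrophic relations (x east, y north):
u_g = −(1/(fρ)) ∂P/∂y,  v_g = (1/(fρ)) ∂P/∂x
u_g = −(1.00×10⁻³)/(4.99×10⁻⁵ × 1.04) = −19.3 m/s;  v_g = (−1.9×10⁻³)/(4.99×10⁻⁵ × 1.04) = −36.6 m/s
|V_g| = √(u_g² + v_g²) = 41.4 m/s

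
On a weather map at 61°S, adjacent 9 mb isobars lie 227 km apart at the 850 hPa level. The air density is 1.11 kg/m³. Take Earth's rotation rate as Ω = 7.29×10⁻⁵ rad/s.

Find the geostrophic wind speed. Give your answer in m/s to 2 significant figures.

Coriolis parameter at 61°S:
f = 2Ω sin φ = 2 × 7.29×10⁻⁵ × sin 61° = 1.28×10⁻⁴ s⁻¹
Pressure gradient: |∂P/∂n| = 900 Pa / 227000 m = 3.96×10⁻³ Pa/m
Geostrophic balance (pressure-gradient force = Coriolis force):
V_g = (1/(fρ)) |∂P/∂n| = 3.96×10⁻³ / (1.28×10⁻⁴ × 1.11) = 28.0 m/s

28 m/s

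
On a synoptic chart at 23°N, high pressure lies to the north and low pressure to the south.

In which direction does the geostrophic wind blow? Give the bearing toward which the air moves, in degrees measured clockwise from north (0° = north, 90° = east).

270°

The pressure-gradient force points toward the south (bearing 180°).
Geostrophic balance: in the Northern Hemisphere the Coriolis force deflects motion to the right, so the geostrophic wind blows 90° to the right of the pressure-gradient force (low pressure on the left).
Rotating 180° by 90° clockwise gives 270° — the wind blows toward the west.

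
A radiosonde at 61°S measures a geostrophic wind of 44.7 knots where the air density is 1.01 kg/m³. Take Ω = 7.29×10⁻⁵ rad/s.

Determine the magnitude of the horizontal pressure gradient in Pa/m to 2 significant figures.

3.0×10⁻³ Pa/m

Coriolis parameter at 61°S:
f = 2Ω sin φ = 2 × 7.29×10⁻⁵ × sin 61° = 1.28×10⁻⁴ s⁻¹
Wind speed in SI: 44.7 knots = 23.0 m/s
Geostrophic balance rearranged: |∂P/∂n| = f ρ V_g
|∂P/∂n| = 1.28×10⁻⁴ × 1.01 × 23.0 = 2.96×10⁻³ Pa/m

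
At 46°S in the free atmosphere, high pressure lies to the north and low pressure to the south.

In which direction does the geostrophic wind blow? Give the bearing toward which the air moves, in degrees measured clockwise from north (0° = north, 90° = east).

090°

The pressure-gradient force points toward the south (bearing 180°).
Geostrophic balance: in the Southern Hemisphere the Coriolis force deflects motion to the left, so the geostrophic wind blows 90° to the left of the pressure-gradient force (low pressure on the right).
Rotating 180° by 90° counterclockwise gives 090° — the wind blows toward the east.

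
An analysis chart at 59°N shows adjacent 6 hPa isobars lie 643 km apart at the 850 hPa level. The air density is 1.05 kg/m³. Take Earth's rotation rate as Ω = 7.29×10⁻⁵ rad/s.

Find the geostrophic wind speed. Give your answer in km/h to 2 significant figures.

Coriolis parameter at 59°N:
f = 2Ω sin φ = 2 × 7.29×10⁻⁵ × sin 59° = 1.25×10⁻⁴ s⁻¹
Pressure gradient: |∂P/∂n| = 600 Pa / 643000 m = 9.33×10⁻⁴ Pa/m
Geostrophic balance (pressure-gradient force = Coriolis force):
V_g = (1/(fρ)) |∂P/∂n| = 9.33×10⁻⁴ / (1.25×10⁻⁴ × 1.05) = 7.11 m/s
Converting: 7.11 m/s × 3.6 = 26 km/h

26 km/h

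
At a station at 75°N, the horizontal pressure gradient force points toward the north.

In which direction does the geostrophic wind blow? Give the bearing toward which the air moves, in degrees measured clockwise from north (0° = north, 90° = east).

The pressure-gradient force points toward the north (bearing 000°).
Geostrophic balance: in the Northern Hemisphere the Coriolis force deflects motion to the right, so the geostrophic wind blows 90° to the right of the pressure-gradient force (low pressure on the left).
Rotating 000° by 90° clockwise gives 090° — the wind blows toward the east.

090°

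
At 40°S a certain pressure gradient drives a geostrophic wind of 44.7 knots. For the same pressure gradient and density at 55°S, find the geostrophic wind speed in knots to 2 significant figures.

With the same pressure gradient and density, V_g ∝ 1/f ∝ 1/sin φ.
V₂ = V₁ · sin φ₁ / sin φ₂ = 44.7 × sin 40° / sin 55°
V₂ = 44.7 × 0.6428/0.8192 = 35 knots

35 knots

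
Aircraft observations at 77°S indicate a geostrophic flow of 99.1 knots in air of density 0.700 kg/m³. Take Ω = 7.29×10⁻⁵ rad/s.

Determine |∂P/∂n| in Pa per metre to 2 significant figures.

Coriolis parameter at 77°S:
f = 2Ω sin φ = 2 × 7.29×10⁻⁵ × sin 77° = 1.42×10⁻⁴ s⁻¹
Wind speed in SI: 99.1 knots = 51.0 m/s
Geostrophic balance rearranged: |∂P/∂n| = f ρ V_g
|∂P/∂n| = 1.42×10⁻⁴ × 0.700 × 51.0 = 5.07×10⁻³ Pa/m

5.1×10⁻³ Pa/m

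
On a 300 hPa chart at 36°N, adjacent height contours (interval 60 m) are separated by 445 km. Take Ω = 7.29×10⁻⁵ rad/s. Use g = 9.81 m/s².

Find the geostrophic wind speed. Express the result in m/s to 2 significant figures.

Coriolis parameter at 36°N:
f = 2Ω sin φ = 2 × 7.29×10⁻⁵ × sin 36° = 8.57×10⁻⁵ s⁻¹
Height gradient: |∂Z/∂n| = 60 m / 445000 m = 1.35×10⁻⁴
On a pressure surface, geostrophic balance gives V_g = (g/f)|∂Z/∂n|:
V_g = 9.81 × 1.35×10⁻⁴ / 8.57×10⁻⁵ = 15.4 m/s

15 m/s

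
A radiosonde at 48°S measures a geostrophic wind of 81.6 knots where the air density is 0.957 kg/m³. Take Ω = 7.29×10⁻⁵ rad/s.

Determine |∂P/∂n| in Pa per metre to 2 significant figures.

Coriolis parameter at 48°S:
f = 2Ω sin φ = 2 × 7.29×10⁻⁵ × sin 48° = 1.08×10⁻⁴ s⁻¹
Wind speed in SI: 81.6 knots = 42.0 m/s
Geostrophic balance rearranged: |∂P/∂n| = f ρ V_g
|∂P/∂n| = 1.08×10⁻⁴ × 0.957 × 42.0 = 4.35×10⁻³ Pa/m

4.4×10⁻³ Pa/m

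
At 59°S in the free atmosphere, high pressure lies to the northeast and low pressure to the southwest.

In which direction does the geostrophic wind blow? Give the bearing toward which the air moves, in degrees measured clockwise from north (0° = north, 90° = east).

The pressure-gradient force points toward the southwest (bearing 225°).
Geostrophic balance: in the Southern Hemisphere the Coriolis force deflects motion to the left, so the geostrophic wind blows 90° to the left of the pressure-gradient force (low pressure on the right).
Rotating 225° by 90° counterclockwise gives 135° — the wind blows toward the southeast.

135°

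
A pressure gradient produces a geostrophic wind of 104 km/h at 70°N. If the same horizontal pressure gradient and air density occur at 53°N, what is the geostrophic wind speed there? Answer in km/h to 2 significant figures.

With the same pressure gradient and density, V_g ∝ 1/f ∝ 1/sin φ.
V₂ = V₁ · sin φ₁ / sin φ₂ = 104 × sin 70° / sin 53°
V₂ = 104 × 0.9397/0.7986 = 120 km/h

120 km/h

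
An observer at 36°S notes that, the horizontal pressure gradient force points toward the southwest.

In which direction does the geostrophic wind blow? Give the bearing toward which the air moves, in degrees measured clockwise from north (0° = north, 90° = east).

The pressure-gradient force points toward the southwest (bearing 225°).
Geostrophic balance: in the Southern Hemisphere the Coriolis force deflects motion to the left, so the geostrophic wind blows 90° to the left of the pressure-gradient force (low pressure on the right).
Rotating 225° by 90° counterclockwise gives 135° — the wind blows toward the southeast.

135°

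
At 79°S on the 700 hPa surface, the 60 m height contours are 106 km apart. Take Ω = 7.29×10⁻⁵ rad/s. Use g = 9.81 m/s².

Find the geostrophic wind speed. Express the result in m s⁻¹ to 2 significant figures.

Coriolis parameter at 79°S:
f = 2Ω sin φ = 2 × 7.29×10⁻⁵ × sin 79° = 1.43×10⁻⁴ s⁻¹
Height gradient: |∂Z/∂n| = 60 m / 106000 m = 5.66×10⁻⁴
On a pressure surface, geostrophic balance gives V_g = (g/f)|∂Z/∂n|:
V_g = 9.81 × 5.66×10⁻⁴ / 1.43×10⁻⁴ = 38.8 m/s

39 m s⁻¹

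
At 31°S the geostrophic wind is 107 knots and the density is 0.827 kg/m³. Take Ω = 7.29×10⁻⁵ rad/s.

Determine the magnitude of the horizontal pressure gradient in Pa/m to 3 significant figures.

3.42×10⁻³ Pa/m

Coriolis parameter at 31°S:
f = 2Ω sin φ = 2 × 7.29×10⁻⁵ × sin 31° = 7.51×10⁻⁵ s⁻¹
Wind speed in SI: 107 knots = 55.0 m/s
Geostrophic balance rearranged: |∂P/∂n| = f ρ V_g
|∂P/∂n| = 7.51×10⁻⁵ × 0.827 × 55.0 = 3.42×10⁻³ Pa/m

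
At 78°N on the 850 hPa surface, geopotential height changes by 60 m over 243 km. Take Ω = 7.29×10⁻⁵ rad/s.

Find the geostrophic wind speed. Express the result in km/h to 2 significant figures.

61 km/h

Coriolis parameter at 78°N:
f = 2Ω sin φ = 2 × 7.29×10⁻⁵ × sin 78° = 1.43×10⁻⁴ s⁻¹
Height gradient: |∂Z/∂n| = 60 m / 243000 m = 2.47×10⁻⁴
On a pressure surface, geostrophic balance gives V_g = (g/f)|∂Z/∂n|:
V_g = 9.81 × 2.47×10⁻⁴ / 1.43×10⁻⁴ = 17.0 m/s
Converting: 17.0 m/s × 3.6 = 61 km/h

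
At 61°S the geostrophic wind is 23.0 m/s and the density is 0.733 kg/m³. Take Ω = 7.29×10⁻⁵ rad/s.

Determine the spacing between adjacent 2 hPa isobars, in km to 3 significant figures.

93.0 km

Coriolis parameter at 61°S:
f = 2Ω sin φ = 2 × 7.29×10⁻⁵ × sin 61° = 1.28×10⁻⁴ s⁻¹
Geostrophic balance rearranged: |∂P/∂n| = f ρ V_g
|∂P/∂n| = 1.28×10⁻⁴ × 0.733 × 23.0 = 2.15×10⁻³ Pa/m
Isobar spacing: Δn = ΔP/|∂P/∂n| = 200 Pa / 2.15×10⁻³ Pa/m = 93030 m ≈ 93.0 km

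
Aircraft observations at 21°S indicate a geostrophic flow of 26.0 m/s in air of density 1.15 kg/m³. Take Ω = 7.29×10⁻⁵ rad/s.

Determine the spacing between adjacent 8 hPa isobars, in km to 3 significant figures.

512 km

Coriolis parameter at 21°S:
f = 2Ω sin φ = 2 × 7.29×10⁻⁵ × sin 21° = 5.23×10⁻⁵ s⁻¹
Geostrophic balance rearranged: |∂P/∂n| = f ρ V_g
|∂P/∂n| = 5.23×10⁻⁵ × 1.15 × 26.0 = 1.56×10⁻³ Pa/m
Isobar spacing: Δn = ΔP/|∂P/∂n| = 800 Pa / 1.56×10⁻³ Pa/m = 512073 m ≈ 512 km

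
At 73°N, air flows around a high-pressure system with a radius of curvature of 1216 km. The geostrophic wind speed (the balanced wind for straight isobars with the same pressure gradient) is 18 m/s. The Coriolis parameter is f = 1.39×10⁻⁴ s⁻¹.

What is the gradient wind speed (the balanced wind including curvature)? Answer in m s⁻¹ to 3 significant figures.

20.5 m s⁻¹

Around a high, pressure-gradient force acts outward with centrifugal, so Coriolis balances both:
fV = (1/ρ)|∂P/∂n| + V²/R  →  V² − fR·V + fR·V_g = 0
With fR = 1.39×10⁻⁴ × 1216×10³ m = 169 m/s:
V = [fR − √((fR)² − 4 fR V_g)]/2 = [169 − √(169² − 4×169×18)]/2 = 20.5 m/s
Supergeostrophic (V > V_g = 18 m/s), as expected around a high.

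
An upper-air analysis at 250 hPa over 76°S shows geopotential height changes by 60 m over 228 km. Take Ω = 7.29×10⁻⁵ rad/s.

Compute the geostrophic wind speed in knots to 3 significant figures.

35.5 knots

Coriolis parameter at 76°S:
f = 2Ω sin φ = 2 × 7.29×10⁻⁵ × sin 76° = 1.41×10⁻⁴ s⁻¹
Height gradient: |∂Z/∂n| = 60 m / 228000 m = 2.63×10⁻⁴
On a pressure surface, geostrophic balance gives V_g = (g/f)|∂Z/∂n|:
V_g = 9.81 × 2.63×10⁻⁴ / 1.41×10⁻⁴ = 18.2 m/s
Converting: 18.2 m/s × 1.944 = 35.5 knots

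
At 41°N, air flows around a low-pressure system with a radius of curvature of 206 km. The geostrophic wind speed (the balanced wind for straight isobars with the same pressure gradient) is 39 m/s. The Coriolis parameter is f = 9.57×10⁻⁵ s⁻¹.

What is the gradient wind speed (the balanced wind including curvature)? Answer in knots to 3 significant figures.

38.0 knots

Around a low, centrifugal force acts outward with Coriolis, so pressure-gradient force balances both:
(1/ρ)|∂P/∂n| = fV + V²/R  →  V² + fR·V − fR·V_g = 0
With fR = 9.57×10⁻⁵ × 206×10³ m = 19.7 m/s:
V = [−fR + √((fR)² + 4 fR V_g)]/2 = [−19.7 + √(19.7² + 4×19.7×39)]/2 = 19.6 m/s
Subgeostrophic (V < V_g = 39 m/s), as expected around a low.
Converting: 19.6 m/s × 1.944 = 38.0 knots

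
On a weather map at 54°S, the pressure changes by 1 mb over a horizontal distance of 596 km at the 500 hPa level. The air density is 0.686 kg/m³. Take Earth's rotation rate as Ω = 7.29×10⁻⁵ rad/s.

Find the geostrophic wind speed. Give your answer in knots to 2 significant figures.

Coriolis parameter at 54°S:
f = 2Ω sin φ = 2 × 7.29×10⁻⁵ × sin 54° = 1.18×10⁻⁴ s⁻¹
Pressure gradient: |∂P/∂n| = 100 Pa / 596000 m = 1.68×10⁻⁴ Pa/m
Geostrophic balance (pressure-gradient force = Coriolis force):
V_g = (1/(fρ)) |∂P/∂n| = 1.68×10⁻⁴ / (1.18×10⁻⁴ × 0.686) = 2.07 m/s
Converting: 2.07 m/s × 1.944 = 4.0 knots

4.0 knots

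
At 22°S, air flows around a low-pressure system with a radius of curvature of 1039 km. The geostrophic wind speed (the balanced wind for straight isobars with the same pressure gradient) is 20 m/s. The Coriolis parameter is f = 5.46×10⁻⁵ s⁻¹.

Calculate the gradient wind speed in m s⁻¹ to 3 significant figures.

Around a low, centrifugal force acts outward with Coriolis, so pressure-gradient force balances both:
(1/ρ)|∂P/∂n| = fV + V²/R  →  V² + fR·V − fR·V_g = 0
With fR = 5.46×10⁻⁵ × 1039×10³ m = 56.7 m/s:
V = [−fR + √((fR)² + 4 fR V_g)]/2 = [−56.7 + √(56.7² + 4×56.7×20)]/2 = 15.7 m/s
Subgeostrophic (V < V_g = 20 m/s), as expected around a low.

15.7 m s⁻¹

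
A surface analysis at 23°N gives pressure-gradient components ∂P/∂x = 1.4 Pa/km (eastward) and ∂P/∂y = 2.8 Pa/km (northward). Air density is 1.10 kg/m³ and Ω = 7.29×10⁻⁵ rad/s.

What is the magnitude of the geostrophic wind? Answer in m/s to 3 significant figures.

Coriolis parameter at 23°N:
f = 2Ω sin φ = 2 × 7.29×10⁻⁵ × sin 23° = 5.70×10⁻⁵ s⁻¹
Component geostrophic relations (x east, y north):
u_g = −(1/(fρ)) ∂P/∂y,  v_g = (1/(fρ)) ∂P/∂x
u_g = −(2.8×10⁻³)/(5.70×10⁻⁵ × 1.10) = −44.7 m/s;  v_g = (1.4×10⁻³)/(5.70×10⁻⁵ × 1.10) = 22.3 m/s
|V_g| = √(u_g² + v_g²) = 50.0 m/s

50.0 m/s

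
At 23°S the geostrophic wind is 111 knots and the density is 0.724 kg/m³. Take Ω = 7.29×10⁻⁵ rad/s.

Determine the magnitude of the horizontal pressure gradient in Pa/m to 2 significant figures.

Coriolis parameter at 23°S:
f = 2Ω sin φ = 2 × 7.29×10⁻⁵ × sin 23° = 5.70×10⁻⁵ s⁻¹
Wind speed in SI: 111 knots = 57.1 m/s
Geostrophic balance rearranged: |∂P/∂n| = f ρ V_g
|∂P/∂n| = 5.70×10⁻⁵ × 0.724 × 57.1 = 2.36×10⁻³ Pa/m

2.4×10⁻³ Pa/m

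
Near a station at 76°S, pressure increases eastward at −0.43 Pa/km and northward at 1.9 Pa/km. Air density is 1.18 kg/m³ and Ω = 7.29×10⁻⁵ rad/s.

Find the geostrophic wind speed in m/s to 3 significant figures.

Coriolis parameter at 76°S:
f = 2Ω sin φ = 2 × 7.29×10⁻⁵ × sin 76° = 1.41×10⁻⁴ s⁻¹
In the Southern Hemisphere f is negative: f = −1.41×10⁻⁴ s⁻¹.
Component geostrophic relations (x east, y north):
u_g = −(1/(fρ)) ∂P/∂y,  v_g = (1/(fρ)) ∂P/∂x
u_g = −(1.9×10⁻³)/(−1.41×10⁻⁴ × 1.18) = 11.4 m/s;  v_g = (−0.43×10⁻³)/(−1.41×10⁻⁴ × 1.18) = 2.58 m/s
|V_g| = √(u_g² + v_g²) = 11.7 m/s

11.7 m/s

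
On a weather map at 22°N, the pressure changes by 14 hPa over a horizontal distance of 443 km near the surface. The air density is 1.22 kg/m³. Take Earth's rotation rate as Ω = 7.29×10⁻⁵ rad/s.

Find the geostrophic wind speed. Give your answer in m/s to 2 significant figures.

Coriolis parameter at 22°N:
f = 2Ω sin φ = 2 × 7.29×10⁻⁵ × sin 22° = 5.46×10⁻⁵ s⁻¹
Pressure gradient: |∂P/∂n| = 1400 Pa / 443000 m = 3.16×10⁻³ Pa/m
Geostrophic balance (pressure-gradient force = Coriolis force):
V_g = (1/(fρ)) |∂P/∂n| = 3.16×10⁻³ / (5.46×10⁻⁵ × 1.22) = 47.4 m/s

47 m/s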